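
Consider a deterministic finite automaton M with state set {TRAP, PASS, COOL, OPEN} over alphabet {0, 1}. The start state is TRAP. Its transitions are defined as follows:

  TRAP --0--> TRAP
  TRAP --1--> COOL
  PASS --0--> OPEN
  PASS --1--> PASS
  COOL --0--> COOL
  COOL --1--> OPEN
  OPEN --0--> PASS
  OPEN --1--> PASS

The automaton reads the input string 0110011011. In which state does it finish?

TRAP → TRAP → COOL → OPEN → PASS → OPEN → PASS → PASS → OPEN → PASS → PASS

PASS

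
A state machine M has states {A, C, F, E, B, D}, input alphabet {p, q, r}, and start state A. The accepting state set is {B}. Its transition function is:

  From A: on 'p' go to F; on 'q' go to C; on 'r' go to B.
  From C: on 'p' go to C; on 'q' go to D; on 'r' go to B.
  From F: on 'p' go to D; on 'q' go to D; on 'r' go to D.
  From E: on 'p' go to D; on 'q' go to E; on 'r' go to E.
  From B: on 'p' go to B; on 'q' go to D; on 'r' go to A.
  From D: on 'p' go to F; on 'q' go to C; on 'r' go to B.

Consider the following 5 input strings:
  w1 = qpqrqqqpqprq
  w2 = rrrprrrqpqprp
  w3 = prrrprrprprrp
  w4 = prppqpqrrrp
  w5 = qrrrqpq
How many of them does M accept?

2

w1:
  start at A
  read 'q': A → C
  read 'p': C → C
  read 'q': C → D
  read 'r': D → B
  read 'q': B → D
  read 'q': D → C
  read 'q': C → D
  read 'p': D → F
  read 'q': F → D
  read 'p': D → F
  read 'r': F → D
  read 'q': D → C
  end C, rejected
w2:
  start at A
  read 'r': A → B
  read 'r': B → A
  read 'r': A → B
  read 'p': B → B
  read 'r': B → A
  read 'r': A → B
  read 'r': B → A
  read 'q': A → C
  read 'p': C → C
  read 'q': C → D
  read 'p': D → F
  read 'r': F → D
  read 'p': D → F
  end F, rejected
w3:
  start at A
  read 'p': A → F
  read 'r': F → D
  read 'r': D → B
  read 'r': B → A
  read 'p': A → F
  read 'r': F → D
  read 'r': D → B
  read 'p': B → B
  read 'r': B → A
  read 'p': A → F
  read 'r': F → D
  read 'r': D → B
  read 'p': B → B
  end B, accepted
w4:
  start at A
  read 'p': A → F
  read 'r': F → D
  read 'p': D → F
  read 'p': F → D
  read 'q': D → C
  read 'p': C → C
  read 'q': C → D
  read 'r': D → B
  read 'r': B → A
  read 'r': A → B
  read 'p': B → B
  end B, accepted
w5:
  start at A
  read 'q': A → C
  read 'r': C → B
  read 'r': B → A
  read 'r': A → B
  read 'q': B → D
  read 'p': D → F
  read 'q': F → D
  end D, rejected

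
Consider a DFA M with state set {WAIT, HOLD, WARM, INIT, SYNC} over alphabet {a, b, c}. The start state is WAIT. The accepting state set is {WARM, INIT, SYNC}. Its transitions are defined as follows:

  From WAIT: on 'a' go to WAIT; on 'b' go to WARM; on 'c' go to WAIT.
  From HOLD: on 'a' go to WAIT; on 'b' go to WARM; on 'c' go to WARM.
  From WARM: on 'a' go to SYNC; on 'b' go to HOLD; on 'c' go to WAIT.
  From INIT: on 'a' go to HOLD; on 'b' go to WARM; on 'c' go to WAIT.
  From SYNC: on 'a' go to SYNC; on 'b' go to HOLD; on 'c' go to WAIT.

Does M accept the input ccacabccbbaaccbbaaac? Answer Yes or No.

start at WAIT
read 'c': WAIT → WAIT
read 'c': WAIT → WAIT
read 'a': WAIT → WAIT
read 'c': WAIT → WAIT
read 'a': WAIT → WAIT
read 'b': WAIT → WARM
read 'c': WARM → WAIT
read 'c': WAIT → WAIT
read 'b': WAIT → WARM
read 'b': WARM → HOLD
read 'a': HOLD → WAIT
read 'a': WAIT → WAIT
read 'c': WAIT → WAIT
read 'c': WAIT → WAIT
read 'b': WAIT → WARM
read 'b': WARM → HOLD
read 'a': HOLD → WAIT
read 'a': WAIT → WAIT
read 'a': WAIT → WAIT
read 'c': WAIT → WAIT
End state WAIT is not accepting.

No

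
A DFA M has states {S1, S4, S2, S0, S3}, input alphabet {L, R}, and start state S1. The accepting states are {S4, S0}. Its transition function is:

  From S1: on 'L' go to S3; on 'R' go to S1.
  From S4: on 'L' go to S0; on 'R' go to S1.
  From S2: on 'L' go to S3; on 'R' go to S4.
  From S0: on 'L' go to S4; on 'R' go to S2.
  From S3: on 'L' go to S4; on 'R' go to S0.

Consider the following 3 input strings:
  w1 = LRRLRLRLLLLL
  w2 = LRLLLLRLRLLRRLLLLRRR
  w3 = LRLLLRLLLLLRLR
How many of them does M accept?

2

w1:
  start at S1
  read 'L': S1 → S3
  read 'R': S3 → S0
  read 'R': S0 → S2
  read 'L': S2 → S3
  read 'R': S3 → S0
  read 'L': S0 → S4
  read 'R': S4 → S1
  read 'L': S1 → S3
  read 'L': S3 → S4
  read 'L': S4 → S0
  read 'L': S0 → S4
  read 'L': S4 → S0
  end S0, accepted
w2:
  start at S1
  read 'L': S1 → S3
  read 'R': S3 → S0
  read 'L': S0 → S4
  read 'L': S4 → S0
  read 'L': S0 → S4
  read 'L': S4 → S0
  read 'R': S0 → S2
  read 'L': S2 → S3
  read 'R': S3 → S0
  read 'L': S0 → S4
  read 'L': S4 → S0
  read 'R': S0 → S2
  read 'R': S2 → S4
  read 'L': S4 → S0
  read 'L': S0 → S4
  read 'L': S4 → S0
  read 'L': S0 → S4
  read 'R': S4 → S1
  read 'R': S1 → S1
  read 'R': S1 → S1
  end S1, rejected
w3:
  start at S1
  read 'L': S1 → S3
  read 'R': S3 → S0
  read 'L': S0 → S4
  read 'L': S4 → S0
  read 'L': S0 → S4
  read 'R': S4 → S1
  read 'L': S1 → S3
  read 'L': S3 → S4
  read 'L': S4 → S0
  read 'L': S0 → S4
  read 'L': S4 → S0
  read 'R': S0 → S2
  read 'L': S2 → S3
  read 'R': S3 → S0
  end S0, accepted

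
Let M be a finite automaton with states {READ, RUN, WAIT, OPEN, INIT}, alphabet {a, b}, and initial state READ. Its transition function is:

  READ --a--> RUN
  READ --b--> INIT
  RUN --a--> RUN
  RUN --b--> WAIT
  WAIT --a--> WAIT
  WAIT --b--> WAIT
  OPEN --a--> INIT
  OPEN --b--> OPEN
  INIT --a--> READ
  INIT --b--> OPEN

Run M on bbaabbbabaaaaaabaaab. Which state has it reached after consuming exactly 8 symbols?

Trace: READ -b-> INIT -b-> OPEN -a-> INIT -a-> READ -b-> INIT -b-> OPEN -b-> OPEN -a-> INIT
After 8 symbols: INIT.

INIT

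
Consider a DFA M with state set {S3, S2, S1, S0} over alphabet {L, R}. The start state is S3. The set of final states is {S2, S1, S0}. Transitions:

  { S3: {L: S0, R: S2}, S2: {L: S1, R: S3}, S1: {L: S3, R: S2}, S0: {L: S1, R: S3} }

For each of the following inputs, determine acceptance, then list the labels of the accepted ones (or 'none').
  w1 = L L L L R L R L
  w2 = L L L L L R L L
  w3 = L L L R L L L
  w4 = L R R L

w1, w3, w4

w1:
  start at S3
  read 'L': S3 → S0
  read 'L': S0 → S1
  read 'L': S1 → S3
  read 'L': S3 → S0
  read 'R': S0 → S3
  read 'L': S3 → S0
  read 'R': S0 → S3
  read 'L': S3 → S0
  end S0, accepted
w2:
  start at S3
  read 'L': S3 → S0
  read 'L': S0 → S1
  read 'L': S1 → S3
  read 'L': S3 → S0
  read 'L': S0 → S1
  read 'R': S1 → S2
  read 'L': S2 → S1
  read 'L': S1 → S3
  end S3, rejected
w3:
  start at S3
  read 'L': S3 → S0
  read 'L': S0 → S1
  read 'L': S1 → S3
  read 'R': S3 → S2
  read 'L': S2 → S1
  read 'L': S1 → S3
  read 'L': S3 → S0
  end S0, accepted
w4:
  start at S3
  read 'L': S3 → S0
  read 'R': S0 → S3
  read 'R': S3 → S2
  read 'L': S2 → S1
  end S1, accepted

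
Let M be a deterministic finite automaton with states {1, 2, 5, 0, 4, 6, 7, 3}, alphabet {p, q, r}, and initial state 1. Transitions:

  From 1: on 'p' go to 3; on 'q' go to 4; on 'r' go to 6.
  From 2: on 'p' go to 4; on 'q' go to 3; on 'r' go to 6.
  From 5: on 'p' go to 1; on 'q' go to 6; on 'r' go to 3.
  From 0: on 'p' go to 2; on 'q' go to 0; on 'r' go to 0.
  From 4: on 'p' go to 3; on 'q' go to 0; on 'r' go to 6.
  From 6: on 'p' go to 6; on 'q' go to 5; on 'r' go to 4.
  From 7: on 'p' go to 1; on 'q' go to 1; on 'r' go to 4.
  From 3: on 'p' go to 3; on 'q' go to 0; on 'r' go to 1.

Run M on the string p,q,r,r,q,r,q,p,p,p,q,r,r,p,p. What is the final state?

4

start at 1
read 'p': 1 → 3
read 'q': 3 → 0
read 'r': 0 → 0
read 'r': 0 → 0
read 'q': 0 → 0
read 'r': 0 → 0
read 'q': 0 → 0
read 'p': 0 → 2
read 'p': 2 → 4
read 'p': 4 → 3
read 'q': 3 → 0
read 'r': 0 → 0
read 'r': 0 → 0
read 'p': 0 → 2
read 'p': 2 → 4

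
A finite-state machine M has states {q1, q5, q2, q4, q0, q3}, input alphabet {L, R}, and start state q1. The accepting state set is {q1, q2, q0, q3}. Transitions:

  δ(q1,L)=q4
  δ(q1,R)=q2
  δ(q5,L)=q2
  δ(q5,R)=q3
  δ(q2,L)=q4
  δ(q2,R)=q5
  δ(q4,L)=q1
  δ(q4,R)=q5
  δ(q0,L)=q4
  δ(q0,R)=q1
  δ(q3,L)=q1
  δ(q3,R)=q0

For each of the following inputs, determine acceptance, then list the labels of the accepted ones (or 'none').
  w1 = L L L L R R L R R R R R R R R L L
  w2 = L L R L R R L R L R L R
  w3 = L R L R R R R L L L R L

w1, w3

w1:
  start at q1
  read 'L': q1 → q4
  read 'L': q4 → q1
  read 'L': q1 → q4
  read 'L': q4 → q1
  read 'R': q1 → q2
  read 'R': q2 → q5
  read 'L': q5 → q2
  read 'R': q2 → q5
  read 'R': q5 → q3
  read 'R': q3 → q0
  read 'R': q0 → q1
  read 'R': q1 → q2
  read 'R': q2 → q5
  read 'R': q5 → q3
  read 'R': q3 → q0
  read 'L': q0 → q4
  read 'L': q4 → q1
  end q1, accepted
w2:
  start at q1
  read 'L': q1 → q4
  read 'L': q4 → q1
  read 'R': q1 → q2
  read 'L': q2 → q4
  read 'R': q4 → q5
  read 'R': q5 → q3
  read 'L': q3 → q1
  read 'R': q1 → q2
  read 'L': q2 → q4
  read 'R': q4 → q5
  read 'L': q5 → q2
  read 'R': q2 → q5
  end q5, rejected
w3:
  start at q1
  read 'L': q1 → q4
  read 'R': q4 → q5
  read 'L': q5 → q2
  read 'R': q2 → q5
  read 'R': q5 → q3
  read 'R': q3 → q0
  read 'R': q0 → q1
  read 'L': q1 → q4
  read 'L': q4 → q1
  read 'L': q1 → q4
  read 'R': q4 → q5
  read 'L': q5 → q2
  end q2, accepted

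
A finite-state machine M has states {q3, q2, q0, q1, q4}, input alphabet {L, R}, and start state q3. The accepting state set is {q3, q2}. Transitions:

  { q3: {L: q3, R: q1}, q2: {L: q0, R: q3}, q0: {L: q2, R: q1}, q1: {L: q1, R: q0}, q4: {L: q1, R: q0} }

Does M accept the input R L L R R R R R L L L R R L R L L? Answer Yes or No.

q3 → q1 → q1 → q1 → q0 → q1 → q0 → q1 → q0 → q2 → q0 → q2 → q3 → q1 → q1 → q0 → q2 → q0
End state q0 is not accepting.

No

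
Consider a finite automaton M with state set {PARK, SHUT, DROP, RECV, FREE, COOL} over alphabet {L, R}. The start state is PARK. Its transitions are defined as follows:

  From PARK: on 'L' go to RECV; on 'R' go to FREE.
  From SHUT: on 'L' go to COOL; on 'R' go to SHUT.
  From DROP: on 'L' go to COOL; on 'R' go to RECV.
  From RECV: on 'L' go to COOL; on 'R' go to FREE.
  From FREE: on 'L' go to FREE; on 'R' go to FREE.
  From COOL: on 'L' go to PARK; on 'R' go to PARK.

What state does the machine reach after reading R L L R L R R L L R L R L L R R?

FREE

start at PARK
read 'R': PARK → FREE
read 'L': FREE → FREE
read 'L': FREE → FREE
read 'R': FREE → FREE
read 'L': FREE → FREE
read 'R': FREE → FREE
read 'R': FREE → FREE
read 'L': FREE → FREE
read 'L': FREE → FREE
read 'R': FREE → FREE
read 'L': FREE → FREE
read 'R': FREE → FREE
read 'L': FREE → FREE
read 'L': FREE → FREE
read 'R': FREE → FREE
read 'R': FREE → FREE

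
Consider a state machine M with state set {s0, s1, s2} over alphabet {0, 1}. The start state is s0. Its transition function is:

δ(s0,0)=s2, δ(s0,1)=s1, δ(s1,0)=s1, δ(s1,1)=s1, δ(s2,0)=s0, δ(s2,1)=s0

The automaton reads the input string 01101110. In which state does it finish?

s1

start at s0
read '0': s0 → s2
read '1': s2 → s0
read '1': s0 → s1
read '0': s1 → s1
read '1': s1 → s1
read '1': s1 → s1
read '1': s1 → s1
read '0': s1 → s1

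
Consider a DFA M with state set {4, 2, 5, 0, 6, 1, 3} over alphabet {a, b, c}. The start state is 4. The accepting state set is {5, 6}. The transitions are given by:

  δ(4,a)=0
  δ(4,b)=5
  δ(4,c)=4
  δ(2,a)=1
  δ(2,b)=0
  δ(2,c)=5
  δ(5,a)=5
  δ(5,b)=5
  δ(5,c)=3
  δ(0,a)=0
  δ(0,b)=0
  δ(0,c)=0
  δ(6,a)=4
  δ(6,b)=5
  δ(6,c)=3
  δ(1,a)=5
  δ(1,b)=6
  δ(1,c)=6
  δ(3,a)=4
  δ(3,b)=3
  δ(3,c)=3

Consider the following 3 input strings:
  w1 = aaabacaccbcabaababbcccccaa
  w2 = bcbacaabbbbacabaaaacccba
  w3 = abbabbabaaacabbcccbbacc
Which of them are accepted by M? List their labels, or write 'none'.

w1: 4 → 0 → 0 → 0 → 0 → 0 → 0 → 0 → 0 → 0 → 0 → 0 → 0 → 0 → 0 → 0 → 0 → 0 → 0 → 0 → 0 → 0 → 0 → 0 → 0 → 0 → 0  → end 0, rejected
w2: 4 → 5 → 3 → 3 → 4 → 4 → 0 → 0 → 0 → 0 → 0 → 0 → 0 → 0 → 0 → 0 → 0 → 0 → 0 → 0 → 0 → 0 → 0 → 0 → 0  → end 0, rejected
w3: 4 → 0 → 0 → 0 → 0 → 0 → 0 → 0 → 0 → 0 → 0 → 0 → 0 → 0 → 0 → 0 → 0 → 0 → 0 → 0 → 0 → 0 → 0 → 0  → end 0, rejected

none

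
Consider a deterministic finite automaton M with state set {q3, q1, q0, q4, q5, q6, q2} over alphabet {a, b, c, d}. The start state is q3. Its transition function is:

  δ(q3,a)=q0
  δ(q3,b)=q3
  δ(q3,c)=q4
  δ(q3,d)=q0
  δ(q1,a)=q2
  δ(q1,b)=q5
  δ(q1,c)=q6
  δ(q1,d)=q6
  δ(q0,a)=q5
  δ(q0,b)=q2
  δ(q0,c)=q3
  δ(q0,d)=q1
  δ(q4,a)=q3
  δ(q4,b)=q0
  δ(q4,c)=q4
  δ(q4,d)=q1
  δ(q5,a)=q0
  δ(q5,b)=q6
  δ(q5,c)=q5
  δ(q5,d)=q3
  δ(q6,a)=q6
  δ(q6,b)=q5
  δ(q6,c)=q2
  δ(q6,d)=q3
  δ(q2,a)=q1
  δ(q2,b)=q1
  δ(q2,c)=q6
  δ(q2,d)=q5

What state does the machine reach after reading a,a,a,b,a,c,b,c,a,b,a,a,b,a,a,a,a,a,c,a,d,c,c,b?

Trace: q3 -a-> q0 -a-> q5 -a-> q0 -b-> q2 -a-> q1 -c-> q6 -b-> q5 -c-> q5 -a-> q0 -b-> q2 -a-> q1 -a-> q2 -b-> q1 -a-> q2 -a-> q1 -a-> q2 -a-> q1 -a-> q2 -c-> q6 -a-> q6 -d-> q3 -c-> q4 -c-> q4 -b-> q0

q0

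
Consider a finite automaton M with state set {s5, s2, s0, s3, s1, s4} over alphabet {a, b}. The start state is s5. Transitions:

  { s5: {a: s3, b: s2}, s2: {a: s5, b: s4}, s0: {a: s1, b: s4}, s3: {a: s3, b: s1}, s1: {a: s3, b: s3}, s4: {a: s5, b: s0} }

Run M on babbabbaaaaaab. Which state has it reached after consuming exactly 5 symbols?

s5

s5 → s2 → s5 → s2 → s4 → s5
After 5 symbols: s5.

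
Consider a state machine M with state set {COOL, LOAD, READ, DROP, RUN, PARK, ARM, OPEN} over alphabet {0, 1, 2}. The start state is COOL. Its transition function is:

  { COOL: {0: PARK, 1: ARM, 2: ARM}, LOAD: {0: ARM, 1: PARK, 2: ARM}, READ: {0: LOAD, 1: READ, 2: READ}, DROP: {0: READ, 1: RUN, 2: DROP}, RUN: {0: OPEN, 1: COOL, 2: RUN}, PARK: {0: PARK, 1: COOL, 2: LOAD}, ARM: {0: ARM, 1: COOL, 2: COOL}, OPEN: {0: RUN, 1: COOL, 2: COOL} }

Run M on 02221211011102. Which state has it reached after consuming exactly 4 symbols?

start at COOL
read '0': COOL → PARK
read '2': PARK → LOAD
read '2': LOAD → ARM
read '2': ARM → COOL
After 4 symbols: COOL.

COOL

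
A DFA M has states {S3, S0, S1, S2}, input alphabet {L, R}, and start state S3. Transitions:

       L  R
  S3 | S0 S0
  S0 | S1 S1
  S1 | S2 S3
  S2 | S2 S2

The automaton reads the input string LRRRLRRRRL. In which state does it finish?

S3 → S0 → S1 → S3 → S0 → S1 → S3 → S0 → S1 → S3 → S0

S0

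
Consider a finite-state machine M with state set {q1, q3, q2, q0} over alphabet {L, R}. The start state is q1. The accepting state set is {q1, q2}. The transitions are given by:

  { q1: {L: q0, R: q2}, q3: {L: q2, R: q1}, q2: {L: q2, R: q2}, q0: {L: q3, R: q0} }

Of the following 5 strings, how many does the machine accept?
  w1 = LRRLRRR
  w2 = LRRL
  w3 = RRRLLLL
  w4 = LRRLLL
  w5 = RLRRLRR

4

w1:
  start at q1
  read 'L': q1 → q0
  read 'R': q0 → q0
  read 'R': q0 → q0
  read 'L': q0 → q3
  read 'R': q3 → q1
  read 'R': q1 → q2
  read 'R': q2 → q2
  end q2, accepted
w2:
  start at q1
  read 'L': q1 → q0
  read 'R': q0 → q0
  read 'R': q0 → q0
  read 'L': q0 → q3
  end q3, rejected
w3:
  start at q1
  read 'R': q1 → q2
  read 'R': q2 → q2
  read 'R': q2 → q2
  read 'L': q2 → q2
  read 'L': q2 → q2
  read 'L': q2 → q2
  read 'L': q2 → q2
  end q2, accepted
w4:
  start at q1
  read 'L': q1 → q0
  read 'R': q0 → q0
  read 'R': q0 → q0
  read 'L': q0 → q3
  read 'L': q3 → q2
  read 'L': q2 → q2
  end q2, accepted
w5:
  start at q1
  read 'R': q1 → q2
  read 'L': q2 → q2
  read 'R': q2 → q2
  read 'R': q2 → q2
  read 'L': q2 → q2
  read 'R': q2 → q2
  read 'R': q2 → q2
  end q2, accepted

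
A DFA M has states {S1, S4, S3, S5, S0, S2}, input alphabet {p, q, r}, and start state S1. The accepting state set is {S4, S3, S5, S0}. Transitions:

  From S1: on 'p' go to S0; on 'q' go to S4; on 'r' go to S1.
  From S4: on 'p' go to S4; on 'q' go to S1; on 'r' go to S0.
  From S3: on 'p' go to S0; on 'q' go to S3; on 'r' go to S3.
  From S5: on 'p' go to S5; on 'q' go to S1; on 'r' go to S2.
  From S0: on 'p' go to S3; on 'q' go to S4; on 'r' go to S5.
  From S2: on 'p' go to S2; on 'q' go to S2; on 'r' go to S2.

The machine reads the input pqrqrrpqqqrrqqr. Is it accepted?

No

start at S1
read 'p': S1 → S0
read 'q': S0 → S4
read 'r': S4 → S0
read 'q': S0 → S4
read 'r': S4 → S0
read 'r': S0 → S5
read 'p': S5 → S5
read 'q': S5 → S1
read 'q': S1 → S4
read 'q': S4 → S1
read 'r': S1 → S1
read 'r': S1 → S1
read 'q': S1 → S4
read 'q': S4 → S1
read 'r': S1 → S1
End state S1 is not accepting.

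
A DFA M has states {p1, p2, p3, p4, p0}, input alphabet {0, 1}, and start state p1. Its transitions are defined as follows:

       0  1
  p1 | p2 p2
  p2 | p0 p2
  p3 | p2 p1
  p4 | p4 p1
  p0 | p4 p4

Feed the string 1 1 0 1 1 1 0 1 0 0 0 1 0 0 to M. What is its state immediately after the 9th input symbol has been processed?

p1 → p2 → p2 → p0 → p4 → p1 → p2 → p0 → p4 → p4
After 9 symbols: p4.

p4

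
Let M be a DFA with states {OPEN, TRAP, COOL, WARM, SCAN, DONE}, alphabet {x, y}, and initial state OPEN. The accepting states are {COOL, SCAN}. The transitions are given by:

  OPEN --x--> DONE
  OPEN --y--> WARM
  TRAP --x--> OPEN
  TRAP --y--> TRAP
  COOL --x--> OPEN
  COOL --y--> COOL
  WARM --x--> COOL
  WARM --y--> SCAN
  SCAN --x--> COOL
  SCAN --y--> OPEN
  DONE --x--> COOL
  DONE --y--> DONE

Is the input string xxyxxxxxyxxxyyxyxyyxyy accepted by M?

Yes

Trace: OPEN -x-> DONE -x-> COOL -y-> COOL -x-> OPEN -x-> DONE -x-> COOL -x-> OPEN -x-> DONE -y-> DONE -x-> COOL -x-> OPEN -x-> DONE -y-> DONE -y-> DONE -x-> COOL -y-> COOL -x-> OPEN -y-> WARM -y-> SCAN -x-> COOL -y-> COOL -y-> COOL
End state COOL is accepting.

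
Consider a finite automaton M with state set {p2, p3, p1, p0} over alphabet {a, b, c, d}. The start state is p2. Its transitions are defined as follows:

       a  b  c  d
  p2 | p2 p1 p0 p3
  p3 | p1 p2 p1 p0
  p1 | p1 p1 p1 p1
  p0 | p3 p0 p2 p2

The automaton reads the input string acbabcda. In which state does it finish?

p2

p2 → p2 → p0 → p0 → p3 → p2 → p0 → p2 → p2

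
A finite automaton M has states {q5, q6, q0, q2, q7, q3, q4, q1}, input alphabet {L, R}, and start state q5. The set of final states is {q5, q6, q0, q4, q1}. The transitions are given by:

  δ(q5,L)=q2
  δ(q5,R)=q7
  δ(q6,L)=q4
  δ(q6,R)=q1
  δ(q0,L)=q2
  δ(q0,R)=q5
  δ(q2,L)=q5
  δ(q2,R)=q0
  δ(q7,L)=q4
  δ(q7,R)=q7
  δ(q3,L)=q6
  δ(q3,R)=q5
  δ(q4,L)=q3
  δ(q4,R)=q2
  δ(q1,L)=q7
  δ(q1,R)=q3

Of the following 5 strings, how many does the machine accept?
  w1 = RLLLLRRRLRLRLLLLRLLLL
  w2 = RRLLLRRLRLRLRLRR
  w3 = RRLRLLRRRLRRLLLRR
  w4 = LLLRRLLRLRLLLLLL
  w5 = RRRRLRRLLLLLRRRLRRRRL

w1: q5 → q7 → q4 → q3 → q6 → q4 → q2 → q0 → q5 → q2 → q0 → q2 → q0 → q2 → q5 → q2 → q5 → q7 → q4 → q3 → q6 → q4  → end q4, accepted
w2: q5 → q7 → q7 → q4 → q3 → q6 → q1 → q3 → q6 → q1 → q7 → q7 → q4 → q2 → q5 → q7 → q7  → end q7, rejected
w3: q5 → q7 → q7 → q4 → q2 → q5 → q2 → q0 → q5 → q7 → q4 → q2 → q0 → q2 → q5 → q2 → q0 → q5  → end q5, accepted
w4: q5 → q2 → q5 → q2 → q0 → q5 → q2 → q5 → q7 → q4 → q2 → q5 → q2 → q5 → q2 → q5 → q2  → end q2, rejected
w5: q5 → q7 → q7 → q7 → q7 → q4 → q2 → q0 → q2 → q5 → q2 → q5 → q2 → q0 → q5 → q7 → q4 → q2 → q0 → q5 → q7 → q4  → end q4, accepted

3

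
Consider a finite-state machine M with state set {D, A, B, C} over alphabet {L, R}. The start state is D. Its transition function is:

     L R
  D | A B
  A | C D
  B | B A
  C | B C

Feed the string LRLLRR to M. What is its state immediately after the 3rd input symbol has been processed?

start at D
read 'L': D → A
read 'R': A → D
read 'L': D → A
After 3 symbols: A.

A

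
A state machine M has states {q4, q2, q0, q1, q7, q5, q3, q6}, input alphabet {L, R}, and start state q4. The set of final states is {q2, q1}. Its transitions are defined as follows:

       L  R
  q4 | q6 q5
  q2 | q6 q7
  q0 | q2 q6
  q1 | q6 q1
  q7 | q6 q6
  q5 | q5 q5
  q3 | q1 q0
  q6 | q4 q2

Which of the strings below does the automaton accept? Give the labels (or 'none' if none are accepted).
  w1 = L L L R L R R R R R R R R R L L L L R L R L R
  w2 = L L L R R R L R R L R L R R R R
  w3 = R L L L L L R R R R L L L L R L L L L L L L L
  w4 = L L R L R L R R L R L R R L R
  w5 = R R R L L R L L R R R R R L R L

w1

w1: Trace: q4 -L-> q6 -L-> q4 -L-> q6 -R-> q2 -L-> q6 -R-> q2 -R-> q7 -R-> q6 -R-> q2 -R-> q7 -R-> q6 -R-> q2 -R-> q7 -R-> q6 -L-> q4 -L-> q6 -L-> q4 -L-> q6 -R-> q2 -L-> q6 -R-> q2 -L-> q6 -R-> q2  → end q2, accepted
w2: Trace: q4 -L-> q6 -L-> q4 -L-> q6 -R-> q2 -R-> q7 -R-> q6 -L-> q4 -R-> q5 -R-> q5 -L-> q5 -R-> q5 -L-> q5 -R-> q5 -R-> q5 -R-> q5 -R-> q5  → end q5, rejected
w3: Trace: q4 -R-> q5 -L-> q5 -L-> q5 -L-> q5 -L-> q5 -L-> q5 -R-> q5 -R-> q5 -R-> q5 -R-> q5 -L-> q5 -L-> q5 -L-> q5 -L-> q5 -R-> q5 -L-> q5 -L-> q5 -L-> q5 -L-> q5 -L-> q5 -L-> q5 -L-> q5 -L-> q5  → end q5, rejected
w4: Trace: q4 -L-> q6 -L-> q4 -R-> q5 -L-> q5 -R-> q5 -L-> q5 -R-> q5 -R-> q5 -L-> q5 -R-> q5 -L-> q5 -R-> q5 -R-> q5 -L-> q5 -R-> q5  → end q5, rejected
w5: Trace: q4 -R-> q5 -R-> q5 -R-> q5 -L-> q5 -L-> q5 -R-> q5 -L-> q5 -L-> q5 -R-> q5 -R-> q5 -R-> q5 -R-> q5 -R-> q5 -L-> q5 -R-> q5 -L-> q5  → end q5, rejected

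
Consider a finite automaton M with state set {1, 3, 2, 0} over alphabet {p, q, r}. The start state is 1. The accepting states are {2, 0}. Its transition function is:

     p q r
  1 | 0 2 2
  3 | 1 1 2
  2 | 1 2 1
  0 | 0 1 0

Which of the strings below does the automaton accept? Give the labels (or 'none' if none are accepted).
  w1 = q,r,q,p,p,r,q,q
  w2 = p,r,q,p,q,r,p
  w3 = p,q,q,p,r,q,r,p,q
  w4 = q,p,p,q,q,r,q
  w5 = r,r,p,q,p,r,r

w1: Trace: 1 -q-> 2 -r-> 1 -q-> 2 -p-> 1 -p-> 0 -r-> 0 -q-> 1 -q-> 2  → end 2, accepted
w2: Trace: 1 -p-> 0 -r-> 0 -q-> 1 -p-> 0 -q-> 1 -r-> 2 -p-> 1  → end 1, rejected
w3: Trace: 1 -p-> 0 -q-> 1 -q-> 2 -p-> 1 -r-> 2 -q-> 2 -r-> 1 -p-> 0 -q-> 1  → end 1, rejected
w4: Trace: 1 -q-> 2 -p-> 1 -p-> 0 -q-> 1 -q-> 2 -r-> 1 -q-> 2  → end 2, accepted
w5: Trace: 1 -r-> 2 -r-> 1 -p-> 0 -q-> 1 -p-> 0 -r-> 0 -r-> 0  → end 0, accepted

w1, w4, w5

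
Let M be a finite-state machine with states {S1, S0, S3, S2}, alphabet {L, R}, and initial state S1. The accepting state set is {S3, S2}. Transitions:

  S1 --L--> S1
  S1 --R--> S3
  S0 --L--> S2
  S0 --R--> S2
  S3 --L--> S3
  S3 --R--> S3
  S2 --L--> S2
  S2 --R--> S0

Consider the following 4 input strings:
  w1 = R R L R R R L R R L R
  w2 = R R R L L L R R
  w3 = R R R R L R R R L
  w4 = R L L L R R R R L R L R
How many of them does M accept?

w1: Trace: S1 -R-> S3 -R-> S3 -L-> S3 -R-> S3 -R-> S3 -R-> S3 -L-> S3 -R-> S3 -R-> S3 -L-> S3 -R-> S3  → end S3, accepted
w2: Trace: S1 -R-> S3 -R-> S3 -R-> S3 -L-> S3 -L-> S3 -L-> S3 -R-> S3 -R-> S3  → end S3, accepted
w3: Trace: S1 -R-> S3 -R-> S3 -R-> S3 -R-> S3 -L-> S3 -R-> S3 -R-> S3 -R-> S3 -L-> S3  → end S3, accepted
w4: Trace: S1 -R-> S3 -L-> S3 -L-> S3 -L-> S3 -R-> S3 -R-> S3 -R-> S3 -R-> S3 -L-> S3 -R-> S3 -L-> S3 -R-> S3  → end S3, accepted

4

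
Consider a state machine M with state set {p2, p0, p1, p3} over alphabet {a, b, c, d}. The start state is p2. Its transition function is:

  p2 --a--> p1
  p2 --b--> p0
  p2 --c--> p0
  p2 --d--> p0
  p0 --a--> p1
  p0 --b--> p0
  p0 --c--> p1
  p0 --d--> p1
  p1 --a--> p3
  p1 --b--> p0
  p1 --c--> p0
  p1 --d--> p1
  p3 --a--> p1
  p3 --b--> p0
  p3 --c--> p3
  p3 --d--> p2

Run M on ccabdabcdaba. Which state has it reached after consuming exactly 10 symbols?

Trace: p2 -c-> p0 -c-> p1 -a-> p3 -b-> p0 -d-> p1 -a-> p3 -b-> p0 -c-> p1 -d-> p1 -a-> p3
After 10 symbols: p3.

p3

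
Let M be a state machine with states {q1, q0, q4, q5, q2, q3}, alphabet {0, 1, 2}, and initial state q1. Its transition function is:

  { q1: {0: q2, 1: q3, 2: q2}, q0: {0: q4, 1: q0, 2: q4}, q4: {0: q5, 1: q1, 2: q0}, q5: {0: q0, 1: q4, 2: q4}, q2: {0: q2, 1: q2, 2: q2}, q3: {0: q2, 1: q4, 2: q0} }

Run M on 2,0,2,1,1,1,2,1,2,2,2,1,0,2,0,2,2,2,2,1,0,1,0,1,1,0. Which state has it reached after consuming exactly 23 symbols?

q2

start at q1
read '2': q1 → q2
read '0': q2 → q2
read '2': q2 → q2
read '1': q2 → q2
read '1': q2 → q2
read '1': q2 → q2
read '2': q2 → q2
read '1': q2 → q2
read '2': q2 → q2
read '2': q2 → q2
read '2': q2 → q2
read '1': q2 → q2
read '0': q2 → q2
read '2': q2 → q2
read '0': q2 → q2
read '2': q2 → q2
read '2': q2 → q2
read '2': q2 → q2
read '2': q2 → q2
read '1': q2 → q2
read '0': q2 → q2
read '1': q2 → q2
read '0': q2 → q2
After 23 symbols: q2.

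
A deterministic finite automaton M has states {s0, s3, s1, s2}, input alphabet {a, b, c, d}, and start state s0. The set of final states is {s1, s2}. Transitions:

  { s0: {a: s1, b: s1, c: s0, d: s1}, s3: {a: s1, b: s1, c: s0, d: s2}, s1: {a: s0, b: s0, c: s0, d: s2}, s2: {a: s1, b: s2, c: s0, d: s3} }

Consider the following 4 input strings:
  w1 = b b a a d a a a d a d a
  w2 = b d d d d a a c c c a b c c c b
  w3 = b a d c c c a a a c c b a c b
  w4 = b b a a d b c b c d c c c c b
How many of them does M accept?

3

w1: Trace: s0 -b-> s1 -b-> s0 -a-> s1 -a-> s0 -d-> s1 -a-> s0 -a-> s1 -a-> s0 -d-> s1 -a-> s0 -d-> s1 -a-> s0  → end s0, rejected
w2: Trace: s0 -b-> s1 -d-> s2 -d-> s3 -d-> s2 -d-> s3 -a-> s1 -a-> s0 -c-> s0 -c-> s0 -c-> s0 -a-> s1 -b-> s0 -c-> s0 -c-> s0 -c-> s0 -b-> s1  → end s1, accepted
w3: Trace: s0 -b-> s1 -a-> s0 -d-> s1 -c-> s0 -c-> s0 -c-> s0 -a-> s1 -a-> s0 -a-> s1 -c-> s0 -c-> s0 -b-> s1 -a-> s0 -c-> s0 -b-> s1  → end s1, accepted
w4: Trace: s0 -b-> s1 -b-> s0 -a-> s1 -a-> s0 -d-> s1 -b-> s0 -c-> s0 -b-> s1 -c-> s0 -d-> s1 -c-> s0 -c-> s0 -c-> s0 -c-> s0 -b-> s1  → end s1, accepted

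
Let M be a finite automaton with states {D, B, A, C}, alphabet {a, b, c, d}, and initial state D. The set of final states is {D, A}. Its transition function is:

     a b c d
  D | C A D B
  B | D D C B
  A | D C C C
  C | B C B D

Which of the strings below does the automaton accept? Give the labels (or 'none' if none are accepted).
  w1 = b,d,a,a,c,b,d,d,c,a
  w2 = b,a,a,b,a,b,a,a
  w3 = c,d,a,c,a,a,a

w3

w1: D → A → C → B → D → D → A → C → D → D → C  → end C, rejected
w2: D → A → D → C → C → B → D → C → B  → end B, rejected
w3: D → D → B → D → D → C → B → D  → end D, accepted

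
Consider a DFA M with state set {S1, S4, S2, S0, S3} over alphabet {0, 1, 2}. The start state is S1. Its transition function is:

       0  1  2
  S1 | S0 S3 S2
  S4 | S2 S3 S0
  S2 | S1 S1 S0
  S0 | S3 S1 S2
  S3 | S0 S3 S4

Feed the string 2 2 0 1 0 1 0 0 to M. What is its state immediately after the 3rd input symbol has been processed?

S1 → S2 → S0 → S3
After 3 symbols: S3.

S3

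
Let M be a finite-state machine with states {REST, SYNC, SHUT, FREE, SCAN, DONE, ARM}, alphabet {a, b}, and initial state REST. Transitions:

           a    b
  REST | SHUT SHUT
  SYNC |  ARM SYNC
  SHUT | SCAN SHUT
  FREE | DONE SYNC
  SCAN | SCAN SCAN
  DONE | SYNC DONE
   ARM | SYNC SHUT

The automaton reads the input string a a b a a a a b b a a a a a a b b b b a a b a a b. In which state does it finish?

REST → SHUT → SCAN → SCAN → SCAN → SCAN → SCAN → SCAN → SCAN → SCAN → SCAN → SCAN → SCAN → SCAN → SCAN → SCAN → SCAN → SCAN → SCAN → SCAN → SCAN → SCAN → SCAN → SCAN → SCAN → SCAN

SCAN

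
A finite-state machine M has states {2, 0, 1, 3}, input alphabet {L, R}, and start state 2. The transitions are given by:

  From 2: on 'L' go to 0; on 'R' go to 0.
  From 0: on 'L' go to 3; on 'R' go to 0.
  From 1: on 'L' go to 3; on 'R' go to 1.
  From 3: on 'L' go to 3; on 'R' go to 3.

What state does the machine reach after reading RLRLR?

3

Trace: 2 -R-> 0 -L-> 3 -R-> 3 -L-> 3 -R-> 3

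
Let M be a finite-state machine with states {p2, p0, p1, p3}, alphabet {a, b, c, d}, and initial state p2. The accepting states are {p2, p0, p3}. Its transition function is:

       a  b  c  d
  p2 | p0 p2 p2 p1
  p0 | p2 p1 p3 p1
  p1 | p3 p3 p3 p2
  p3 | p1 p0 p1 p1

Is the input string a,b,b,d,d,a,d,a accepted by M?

Yes

start at p2
read 'a': p2 → p0
read 'b': p0 → p1
read 'b': p1 → p3
read 'd': p3 → p1
read 'd': p1 → p2
read 'a': p2 → p0
read 'd': p0 → p1
read 'a': p1 → p3
End state p3 is accepting.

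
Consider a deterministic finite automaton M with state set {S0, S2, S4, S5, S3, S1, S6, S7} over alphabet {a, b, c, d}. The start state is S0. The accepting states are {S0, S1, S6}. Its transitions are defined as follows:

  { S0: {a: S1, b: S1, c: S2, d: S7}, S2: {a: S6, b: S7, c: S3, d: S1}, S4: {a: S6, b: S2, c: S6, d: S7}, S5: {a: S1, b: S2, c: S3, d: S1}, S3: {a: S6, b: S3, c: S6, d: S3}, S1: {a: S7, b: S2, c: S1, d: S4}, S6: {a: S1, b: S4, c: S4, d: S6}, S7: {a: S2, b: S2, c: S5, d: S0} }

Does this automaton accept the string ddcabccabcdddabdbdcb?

start at S0
read 'd': S0 → S7
read 'd': S7 → S0
read 'c': S0 → S2
read 'a': S2 → S6
read 'b': S6 → S4
read 'c': S4 → S6
read 'c': S6 → S4
read 'a': S4 → S6
read 'b': S6 → S4
read 'c': S4 → S6
read 'd': S6 → S6
read 'd': S6 → S6
read 'd': S6 → S6
read 'a': S6 → S1
read 'b': S1 → S2
read 'd': S2 → S1
read 'b': S1 → S2
read 'd': S2 → S1
read 'c': S1 → S1
read 'b': S1 → S2
End state S2 is not accepting.

No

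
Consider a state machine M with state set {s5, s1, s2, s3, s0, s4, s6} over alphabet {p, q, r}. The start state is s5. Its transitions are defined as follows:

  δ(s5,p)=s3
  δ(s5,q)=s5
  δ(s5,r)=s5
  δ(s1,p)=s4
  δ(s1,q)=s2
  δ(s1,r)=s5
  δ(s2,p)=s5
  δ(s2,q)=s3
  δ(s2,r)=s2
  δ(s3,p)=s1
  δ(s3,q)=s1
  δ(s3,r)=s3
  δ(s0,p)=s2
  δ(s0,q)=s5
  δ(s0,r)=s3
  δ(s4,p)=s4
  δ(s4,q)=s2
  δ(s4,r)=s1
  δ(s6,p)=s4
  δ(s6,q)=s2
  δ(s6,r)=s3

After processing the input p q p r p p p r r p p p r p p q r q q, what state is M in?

s1

Trace: s5 -p-> s3 -q-> s1 -p-> s4 -r-> s1 -p-> s4 -p-> s4 -p-> s4 -r-> s1 -r-> s5 -p-> s3 -p-> s1 -p-> s4 -r-> s1 -p-> s4 -p-> s4 -q-> s2 -r-> s2 -q-> s3 -q-> s1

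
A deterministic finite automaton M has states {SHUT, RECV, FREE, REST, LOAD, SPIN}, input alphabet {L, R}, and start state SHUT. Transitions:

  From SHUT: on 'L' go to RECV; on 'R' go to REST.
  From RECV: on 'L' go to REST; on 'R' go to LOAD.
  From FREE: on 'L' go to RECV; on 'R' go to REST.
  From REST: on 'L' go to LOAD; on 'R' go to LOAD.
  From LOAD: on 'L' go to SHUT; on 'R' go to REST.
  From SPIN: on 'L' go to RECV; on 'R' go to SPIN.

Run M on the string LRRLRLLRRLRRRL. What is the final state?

LOAD

start at SHUT
read 'L': SHUT → RECV
read 'R': RECV → LOAD
read 'R': LOAD → REST
read 'L': REST → LOAD
read 'R': LOAD → REST
read 'L': REST → LOAD
read 'L': LOAD → SHUT
read 'R': SHUT → REST
read 'R': REST → LOAD
read 'L': LOAD → SHUT
read 'R': SHUT → REST
read 'R': REST → LOAD
read 'R': LOAD → REST
read 'L': REST → LOAD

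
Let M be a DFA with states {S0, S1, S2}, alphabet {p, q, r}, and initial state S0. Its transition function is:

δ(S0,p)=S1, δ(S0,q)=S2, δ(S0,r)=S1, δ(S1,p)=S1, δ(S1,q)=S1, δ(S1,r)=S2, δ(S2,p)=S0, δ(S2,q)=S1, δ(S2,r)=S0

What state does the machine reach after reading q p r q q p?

S1

S0 → S2 → S0 → S1 → S1 → S1 → S1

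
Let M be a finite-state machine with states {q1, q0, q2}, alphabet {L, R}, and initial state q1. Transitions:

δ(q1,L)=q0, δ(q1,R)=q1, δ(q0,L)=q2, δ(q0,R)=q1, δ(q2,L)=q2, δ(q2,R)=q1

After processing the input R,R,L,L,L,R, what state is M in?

q1

start at q1
read 'R': q1 → q1
read 'R': q1 → q1
read 'L': q1 → q0
read 'L': q0 → q2
read 'L': q2 → q2
read 'R': q2 → q1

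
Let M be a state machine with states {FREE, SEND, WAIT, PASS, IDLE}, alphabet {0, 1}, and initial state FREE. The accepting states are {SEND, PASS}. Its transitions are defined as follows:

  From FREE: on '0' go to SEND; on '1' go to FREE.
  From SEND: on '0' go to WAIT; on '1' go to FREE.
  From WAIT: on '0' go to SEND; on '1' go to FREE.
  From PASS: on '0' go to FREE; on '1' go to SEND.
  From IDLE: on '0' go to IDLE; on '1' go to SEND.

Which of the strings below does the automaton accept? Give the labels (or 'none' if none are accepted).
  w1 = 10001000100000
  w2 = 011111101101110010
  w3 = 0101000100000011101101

w1, w2

w1:
  start at FREE
  read '1': FREE → FREE
  read '0': FREE → SEND
  read '0': SEND → WAIT
  read '0': WAIT → SEND
  read '1': SEND → FREE
  read '0': FREE → SEND
  read '0': SEND → WAIT
  read '0': WAIT → SEND
  read '1': SEND → FREE
  read '0': FREE → SEND
  read '0': SEND → WAIT
  read '0': WAIT → SEND
  read '0': SEND → WAIT
  read '0': WAIT → SEND
  end SEND, accepted
w2:
  start at FREE
  read '0': FREE → SEND
  read '1': SEND → FREE
  read '1': FREE → FREE
  read '1': FREE → FREE
  read '1': FREE → FREE
  read '1': FREE → FREE
  read '1': FREE → FREE
  read '0': FREE → SEND
  read '1': SEND → FREE
  read '1': FREE → FREE
  read '0': FREE → SEND
  read '1': SEND → FREE
  read '1': FREE → FREE
  read '1': FREE → FREE
  read '0': FREE → SEND
  read '0': SEND → WAIT
  read '1': WAIT → FREE
  read '0': FREE → SEND
  end SEND, accepted
w3:
  start at FREE
  read '0': FREE → SEND
  read '1': SEND → FREE
  read '0': FREE → SEND
  read '1': SEND → FREE
  read '0': FREE → SEND
  read '0': SEND → WAIT
  read '0': WAIT → SEND
  read '1': SEND → FREE
  read '0': FREE → SEND
  read '0': SEND → WAIT
  read '0': WAIT → SEND
  read '0': SEND → WAIT
  read '0': WAIT → SEND
  read '0': SEND → WAIT
  read '1': WAIT → FREE
  read '1': FREE → FREE
  read '1': FREE → FREE
  read '0': FREE → SEND
  read '1': SEND → FREE
  read '1': FREE → FREE
  read '0': FREE → SEND
  read '1': SEND → FREE
  end FREE, rejected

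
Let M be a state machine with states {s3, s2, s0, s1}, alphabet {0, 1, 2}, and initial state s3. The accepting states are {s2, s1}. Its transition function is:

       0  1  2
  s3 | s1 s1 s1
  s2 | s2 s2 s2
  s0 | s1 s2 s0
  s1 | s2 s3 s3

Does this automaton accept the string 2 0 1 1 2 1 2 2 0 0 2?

Yes

start at s3
read '2': s3 → s1
read '0': s1 → s2
read '1': s2 → s2
read '1': s2 → s2
read '2': s2 → s2
read '1': s2 → s2
read '2': s2 → s2
read '2': s2 → s2
read '0': s2 → s2
read '0': s2 → s2
read '2': s2 → s2
End state s2 is accepting.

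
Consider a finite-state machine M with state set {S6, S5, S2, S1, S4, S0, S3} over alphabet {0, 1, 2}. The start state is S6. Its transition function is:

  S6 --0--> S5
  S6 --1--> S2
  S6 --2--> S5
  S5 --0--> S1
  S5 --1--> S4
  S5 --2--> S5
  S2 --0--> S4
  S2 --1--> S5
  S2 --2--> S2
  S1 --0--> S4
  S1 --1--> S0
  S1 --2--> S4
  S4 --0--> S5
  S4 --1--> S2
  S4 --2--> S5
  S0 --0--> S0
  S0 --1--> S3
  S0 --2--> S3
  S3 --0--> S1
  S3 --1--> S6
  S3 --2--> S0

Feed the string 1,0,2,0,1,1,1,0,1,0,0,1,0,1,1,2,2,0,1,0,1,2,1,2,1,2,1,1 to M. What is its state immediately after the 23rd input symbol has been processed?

Trace: S6 -1-> S2 -0-> S4 -2-> S5 -0-> S1 -1-> S0 -1-> S3 -1-> S6 -0-> S5 -1-> S4 -0-> S5 -0-> S1 -1-> S0 -0-> S0 -1-> S3 -1-> S6 -2-> S5 -2-> S5 -0-> S1 -1-> S0 -0-> S0 -1-> S3 -2-> S0 -1-> S3
After 23 symbols: S3.

S3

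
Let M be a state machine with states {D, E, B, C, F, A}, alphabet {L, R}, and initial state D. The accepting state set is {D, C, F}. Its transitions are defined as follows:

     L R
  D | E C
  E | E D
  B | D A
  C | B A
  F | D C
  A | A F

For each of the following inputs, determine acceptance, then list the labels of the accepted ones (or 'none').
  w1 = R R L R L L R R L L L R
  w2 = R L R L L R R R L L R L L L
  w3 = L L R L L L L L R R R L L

w1

w1:
  start at D
  read 'R': D → C
  read 'R': C → A
  read 'L': A → A
  read 'R': A → F
  read 'L': F → D
  read 'L': D → E
  read 'R': E → D
  read 'R': D → C
  read 'L': C → B
  read 'L': B → D
  read 'L': D → E
  read 'R': E → D
  end D, accepted
w2:
  start at D
  read 'R': D → C
  read 'L': C → B
  read 'R': B → A
  read 'L': A → A
  read 'L': A → A
  read 'R': A → F
  read 'R': F → C
  read 'R': C → A
  read 'L': A → A
  read 'L': A → A
  read 'R': A → F
  read 'L': F → D
  read 'L': D → E
  read 'L': E → E
  end E, rejected
w3:
  start at D
  read 'L': D → E
  read 'L': E → E
  read 'R': E → D
  read 'L': D → E
  read 'L': E → E
  read 'L': E → E
  read 'L': E → E
  read 'L': E → E
  read 'R': E → D
  read 'R': D → C
  read 'R': C → A
  read 'L': A → A
  read 'L': A → A
  end A, rejected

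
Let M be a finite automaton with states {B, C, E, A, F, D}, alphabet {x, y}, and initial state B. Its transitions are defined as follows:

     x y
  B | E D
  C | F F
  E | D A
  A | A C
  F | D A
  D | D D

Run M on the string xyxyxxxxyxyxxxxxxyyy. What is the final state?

start at B
read 'x': B → E
read 'y': E → A
read 'x': A → A
read 'y': A → C
read 'x': C → F
read 'x': F → D
read 'x': D → D
read 'x': D → D
read 'y': D → D
read 'x': D → D
read 'y': D → D
read 'x': D → D
read 'x': D → D
read 'x': D → D
read 'x': D → D
read 'x': D → D
read 'x': D → D
read 'y': D → D
read 'y': D → D
read 'y': D → D

D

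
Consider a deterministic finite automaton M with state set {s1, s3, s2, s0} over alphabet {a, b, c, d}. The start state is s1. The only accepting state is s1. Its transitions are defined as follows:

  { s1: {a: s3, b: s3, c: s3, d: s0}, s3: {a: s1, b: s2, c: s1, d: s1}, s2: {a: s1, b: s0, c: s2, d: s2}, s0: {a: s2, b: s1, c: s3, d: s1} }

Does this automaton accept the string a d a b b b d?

start at s1
read 'a': s1 → s3
read 'd': s3 → s1
read 'a': s1 → s3
read 'b': s3 → s2
read 'b': s2 → s0
read 'b': s0 → s1
read 'd': s1 → s0
End state s0 is not accepting.

No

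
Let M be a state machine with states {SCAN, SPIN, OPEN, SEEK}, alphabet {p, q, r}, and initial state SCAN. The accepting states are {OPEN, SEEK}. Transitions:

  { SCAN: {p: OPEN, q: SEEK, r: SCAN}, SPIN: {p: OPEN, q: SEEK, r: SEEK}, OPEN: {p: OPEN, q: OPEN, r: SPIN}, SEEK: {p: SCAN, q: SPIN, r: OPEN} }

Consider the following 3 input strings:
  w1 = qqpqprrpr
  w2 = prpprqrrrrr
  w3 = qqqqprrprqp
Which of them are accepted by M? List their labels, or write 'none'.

none

w1: SCAN → SEEK → SPIN → OPEN → OPEN → OPEN → SPIN → SEEK → SCAN → SCAN  → end SCAN, rejected
w2: SCAN → OPEN → SPIN → OPEN → OPEN → SPIN → SEEK → OPEN → SPIN → SEEK → OPEN → SPIN  → end SPIN, rejected
w3: SCAN → SEEK → SPIN → SEEK → SPIN → OPEN → SPIN → SEEK → SCAN → SCAN → SEEK → SCAN  → end SCAN, rejected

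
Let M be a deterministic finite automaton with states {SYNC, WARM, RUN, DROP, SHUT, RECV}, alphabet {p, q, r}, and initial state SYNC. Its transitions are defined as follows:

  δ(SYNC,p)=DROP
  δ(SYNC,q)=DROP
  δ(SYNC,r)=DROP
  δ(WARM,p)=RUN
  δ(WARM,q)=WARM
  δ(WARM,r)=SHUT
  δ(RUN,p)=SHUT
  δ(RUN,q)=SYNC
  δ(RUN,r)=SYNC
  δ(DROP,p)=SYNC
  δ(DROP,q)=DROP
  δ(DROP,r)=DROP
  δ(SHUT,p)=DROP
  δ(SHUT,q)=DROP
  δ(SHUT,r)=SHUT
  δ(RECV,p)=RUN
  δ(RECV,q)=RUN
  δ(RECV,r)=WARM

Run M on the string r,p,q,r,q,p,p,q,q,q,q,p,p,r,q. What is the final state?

DROP

start at SYNC
read 'r': SYNC → DROP
read 'p': DROP → SYNC
read 'q': SYNC → DROP
read 'r': DROP → DROP
read 'q': DROP → DROP
read 'p': DROP → SYNC
read 'p': SYNC → DROP
read 'q': DROP → DROP
read 'q': DROP → DROP
read 'q': DROP → DROP
read 'q': DROP → DROP
read 'p': DROP → SYNC
read 'p': SYNC → DROP
read 'r': DROP → DROP
read 'q': DROP → DROP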